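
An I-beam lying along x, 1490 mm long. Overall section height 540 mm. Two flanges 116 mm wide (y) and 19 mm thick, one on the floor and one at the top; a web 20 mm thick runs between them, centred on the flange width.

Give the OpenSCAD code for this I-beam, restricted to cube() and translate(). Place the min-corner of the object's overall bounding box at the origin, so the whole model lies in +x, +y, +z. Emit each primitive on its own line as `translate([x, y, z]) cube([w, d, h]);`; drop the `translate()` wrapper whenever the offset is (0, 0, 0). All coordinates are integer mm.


cube([1490, 116, 19]);
translate([0, 48, 19]) cube([1490, 20, 502]);
translate([0, 0, 521]) cube([1490, 116, 19]);


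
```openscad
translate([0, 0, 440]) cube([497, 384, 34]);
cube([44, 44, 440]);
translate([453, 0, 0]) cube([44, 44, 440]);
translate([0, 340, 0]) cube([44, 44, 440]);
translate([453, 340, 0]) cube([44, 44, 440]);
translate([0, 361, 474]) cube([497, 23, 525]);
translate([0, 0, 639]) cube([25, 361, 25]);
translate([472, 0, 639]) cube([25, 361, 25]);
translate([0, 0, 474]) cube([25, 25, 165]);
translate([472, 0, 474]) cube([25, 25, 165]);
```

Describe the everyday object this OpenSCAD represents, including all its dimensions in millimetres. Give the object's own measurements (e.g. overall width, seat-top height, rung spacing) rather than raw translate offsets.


A chair. The seat is a 497×384×34 mm slab with its top at z = 474 mm, on four 44×44 mm corner legs (flush with the seat edges, standing on z = 0). A flat backrest 23 mm thick, 525 mm tall, spans the full seat width and rises from the seat top along its +y edge, rear face flush with the rear of the seat. Two armrests of 25×25 mm section run along each side from the seat's front edge to the front of the backrest, top faces 190 mm above the seat top and outer faces flush with the seat's x-edges; a 25×25 mm post under the front of each armrest stands on the seat at the front corner.


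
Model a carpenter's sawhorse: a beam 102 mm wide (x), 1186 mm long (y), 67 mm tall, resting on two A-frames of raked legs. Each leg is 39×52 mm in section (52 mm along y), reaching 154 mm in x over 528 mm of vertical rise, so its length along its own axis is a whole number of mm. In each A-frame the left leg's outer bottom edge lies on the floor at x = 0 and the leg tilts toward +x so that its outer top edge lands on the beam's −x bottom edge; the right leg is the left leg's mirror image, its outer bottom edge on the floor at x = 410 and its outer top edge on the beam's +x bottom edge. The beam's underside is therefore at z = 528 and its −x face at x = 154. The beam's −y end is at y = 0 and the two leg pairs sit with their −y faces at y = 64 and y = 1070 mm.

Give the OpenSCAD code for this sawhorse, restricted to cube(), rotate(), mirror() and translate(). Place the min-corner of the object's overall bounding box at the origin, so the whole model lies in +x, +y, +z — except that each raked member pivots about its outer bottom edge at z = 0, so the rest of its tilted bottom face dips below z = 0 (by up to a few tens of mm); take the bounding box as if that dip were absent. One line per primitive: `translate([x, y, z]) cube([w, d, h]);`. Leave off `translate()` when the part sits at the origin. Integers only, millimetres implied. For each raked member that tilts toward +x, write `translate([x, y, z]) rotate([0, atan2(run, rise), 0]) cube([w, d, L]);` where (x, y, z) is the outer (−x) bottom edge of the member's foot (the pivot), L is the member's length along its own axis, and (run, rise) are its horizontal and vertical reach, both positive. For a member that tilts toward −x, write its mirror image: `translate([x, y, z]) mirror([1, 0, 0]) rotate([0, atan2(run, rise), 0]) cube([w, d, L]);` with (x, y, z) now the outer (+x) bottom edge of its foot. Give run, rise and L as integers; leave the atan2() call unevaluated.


translate([154, 0, 528]) cube([102, 1186, 67]);
translate([0, 64, 0]) rotate([0, atan2(154, 528), 0]) cube([39, 52, 550]);
translate([410, 64, 0]) mirror([1, 0, 0]) rotate([0, atan2(154, 528), 0]) cube([39, 52, 550]);
translate([0, 1070, 0]) rotate([0, atan2(154, 528), 0]) cube([39, 52, 550]);
translate([410, 1070, 0]) mirror([1, 0, 0]) rotate([0, atan2(154, 528), 0]) cube([39, 52, 550]);


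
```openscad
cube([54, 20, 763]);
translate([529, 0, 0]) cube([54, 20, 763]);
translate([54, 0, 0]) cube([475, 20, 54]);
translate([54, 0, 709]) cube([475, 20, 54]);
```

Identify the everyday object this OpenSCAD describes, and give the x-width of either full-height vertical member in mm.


A picture frame. The border width is 54 mm.

Four thin pieces enclosing a rectangular opening — a picture frame. The two full-height stiles are 763 mm tall; the top rail sits at z = 709 and is 54 mm tall, so the border above the opening is 763 − 709 = 54 mm, matching the stile x-width.


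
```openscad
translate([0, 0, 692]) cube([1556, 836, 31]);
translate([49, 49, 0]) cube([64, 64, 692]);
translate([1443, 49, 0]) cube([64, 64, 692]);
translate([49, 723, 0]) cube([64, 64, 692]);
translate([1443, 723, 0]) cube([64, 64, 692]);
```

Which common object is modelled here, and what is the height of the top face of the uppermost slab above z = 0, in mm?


A table. The table height is 723 mm.

A 1556×836×31 slab sits at z = 692 on four 64 mm square posts — a table. The top surface is at 692 + 31 = 723 mm.


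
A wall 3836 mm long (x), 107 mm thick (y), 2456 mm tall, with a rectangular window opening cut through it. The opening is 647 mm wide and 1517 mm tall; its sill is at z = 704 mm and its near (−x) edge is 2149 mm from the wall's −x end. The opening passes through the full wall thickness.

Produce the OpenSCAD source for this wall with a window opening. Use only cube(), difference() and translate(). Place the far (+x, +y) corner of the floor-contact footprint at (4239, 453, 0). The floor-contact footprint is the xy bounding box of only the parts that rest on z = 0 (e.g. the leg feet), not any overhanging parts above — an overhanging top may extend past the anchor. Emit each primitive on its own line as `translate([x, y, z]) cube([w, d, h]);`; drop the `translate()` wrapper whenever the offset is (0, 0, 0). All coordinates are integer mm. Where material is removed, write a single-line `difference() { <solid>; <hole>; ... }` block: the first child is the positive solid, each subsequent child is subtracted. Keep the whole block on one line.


difference() { translate([403, 346, 0]) cube([3836, 107, 2456]); translate([2552, 346, 704]) cube([647, 107, 1517]); }


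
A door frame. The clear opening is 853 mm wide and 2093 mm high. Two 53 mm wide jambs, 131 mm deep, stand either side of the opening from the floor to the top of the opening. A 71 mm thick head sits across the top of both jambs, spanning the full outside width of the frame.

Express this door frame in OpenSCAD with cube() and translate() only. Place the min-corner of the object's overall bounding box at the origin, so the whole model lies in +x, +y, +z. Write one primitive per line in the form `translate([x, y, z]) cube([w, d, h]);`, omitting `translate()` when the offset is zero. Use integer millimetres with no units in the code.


cube([53, 131, 2093]);
translate([906, 0, 0]) cube([53, 131, 2093]);
translate([0, 0, 2093]) cube([959, 131, 71]);


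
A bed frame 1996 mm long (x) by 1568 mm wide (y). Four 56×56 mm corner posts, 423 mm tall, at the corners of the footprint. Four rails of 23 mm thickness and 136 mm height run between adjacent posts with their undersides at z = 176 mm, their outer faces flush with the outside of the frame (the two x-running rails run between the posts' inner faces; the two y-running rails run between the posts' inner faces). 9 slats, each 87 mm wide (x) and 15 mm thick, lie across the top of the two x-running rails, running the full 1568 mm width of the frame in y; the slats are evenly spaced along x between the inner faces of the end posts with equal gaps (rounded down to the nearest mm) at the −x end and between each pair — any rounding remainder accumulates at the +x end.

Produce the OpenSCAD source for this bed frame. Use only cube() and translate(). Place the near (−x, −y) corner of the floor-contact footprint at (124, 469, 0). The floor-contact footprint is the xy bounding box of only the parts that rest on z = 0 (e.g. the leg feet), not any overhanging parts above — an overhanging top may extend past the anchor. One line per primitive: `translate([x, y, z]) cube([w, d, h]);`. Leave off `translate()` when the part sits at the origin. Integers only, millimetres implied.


translate([124, 469, 0]) cube([56, 56, 423]);
translate([124, 1981, 0]) cube([56, 56, 423]);
translate([2064, 469, 0]) cube([56, 56, 423]);
translate([2064, 1981, 0]) cube([56, 56, 423]);
translate([180, 469, 176]) cube([1884, 23, 136]);
translate([180, 2014, 176]) cube([1884, 23, 136]);
translate([124, 525, 176]) cube([23, 1456, 136]);
translate([2097, 525, 176]) cube([23, 1456, 136]);
translate([290, 469, 312]) cube([87, 1568, 15]);
translate([487, 469, 312]) cube([87, 1568, 15]);
translate([684, 469, 312]) cube([87, 1568, 15]);
translate([881, 469, 312]) cube([87, 1568, 15]);
translate([1078, 469, 312]) cube([87, 1568, 15]);
translate([1275, 469, 312]) cube([87, 1568, 15]);
translate([1472, 469, 312]) cube([87, 1568, 15]);
translate([1669, 469, 312]) cube([87, 1568, 15]);
translate([1866, 469, 312]) cube([87, 1568, 15]);


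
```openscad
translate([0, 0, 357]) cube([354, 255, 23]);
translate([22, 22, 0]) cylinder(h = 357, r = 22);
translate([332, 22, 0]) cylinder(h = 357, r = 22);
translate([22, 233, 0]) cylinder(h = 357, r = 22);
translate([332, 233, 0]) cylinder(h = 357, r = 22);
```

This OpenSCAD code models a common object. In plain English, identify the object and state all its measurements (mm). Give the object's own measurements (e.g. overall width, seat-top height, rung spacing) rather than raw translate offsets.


A four-legged stool. The seat is a 354×255×23 mm slab whose top surface is at z = 380 mm; four round legs, each 44 mm in diameter, run from the floor (z = 0) to the underside of the seat, each leg's axis is inset half a diameter from the nearest pair of seat edges (so the leg's bounding box is flush with the corner).


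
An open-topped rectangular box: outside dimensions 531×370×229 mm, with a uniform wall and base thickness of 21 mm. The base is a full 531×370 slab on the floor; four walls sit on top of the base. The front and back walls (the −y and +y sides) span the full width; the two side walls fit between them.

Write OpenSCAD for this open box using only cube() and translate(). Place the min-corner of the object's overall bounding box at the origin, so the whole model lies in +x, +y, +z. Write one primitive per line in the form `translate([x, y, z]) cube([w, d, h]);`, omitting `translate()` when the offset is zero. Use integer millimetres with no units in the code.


cube([531, 370, 21]);
translate([0, 0, 21]) cube([531, 21, 208]);
translate([0, 349, 21]) cube([531, 21, 208]);
translate([0, 21, 21]) cube([21, 328, 208]);
translate([510, 21, 21]) cube([21, 328, 208]);


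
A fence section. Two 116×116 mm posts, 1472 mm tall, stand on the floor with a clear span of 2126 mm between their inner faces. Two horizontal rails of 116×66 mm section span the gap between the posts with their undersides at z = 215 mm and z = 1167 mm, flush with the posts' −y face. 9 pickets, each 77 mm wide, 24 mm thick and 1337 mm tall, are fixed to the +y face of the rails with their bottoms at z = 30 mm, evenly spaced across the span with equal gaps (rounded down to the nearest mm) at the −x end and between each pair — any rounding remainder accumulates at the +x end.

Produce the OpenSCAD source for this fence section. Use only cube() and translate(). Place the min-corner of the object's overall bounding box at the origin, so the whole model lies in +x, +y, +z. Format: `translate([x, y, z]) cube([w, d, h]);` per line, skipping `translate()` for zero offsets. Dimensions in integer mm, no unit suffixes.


cube([116, 116, 1472]);
translate([2242, 0, 0]) cube([116, 116, 1472]);
translate([116, 0, 215]) cube([2126, 116, 66]);
translate([116, 0, 1167]) cube([2126, 116, 66]);
translate([259, 116, 30]) cube([77, 24, 1337]);
translate([479, 116, 30]) cube([77, 24, 1337]);
translate([699, 116, 30]) cube([77, 24, 1337]);
translate([919, 116, 30]) cube([77, 24, 1337]);
translate([1139, 116, 30]) cube([77, 24, 1337]);
translate([1359, 116, 30]) cube([77, 24, 1337]);
translate([1579, 116, 30]) cube([77, 24, 1337]);
translate([1799, 116, 30]) cube([77, 24, 1337]);
translate([2019, 116, 30]) cube([77, 24, 1337]);


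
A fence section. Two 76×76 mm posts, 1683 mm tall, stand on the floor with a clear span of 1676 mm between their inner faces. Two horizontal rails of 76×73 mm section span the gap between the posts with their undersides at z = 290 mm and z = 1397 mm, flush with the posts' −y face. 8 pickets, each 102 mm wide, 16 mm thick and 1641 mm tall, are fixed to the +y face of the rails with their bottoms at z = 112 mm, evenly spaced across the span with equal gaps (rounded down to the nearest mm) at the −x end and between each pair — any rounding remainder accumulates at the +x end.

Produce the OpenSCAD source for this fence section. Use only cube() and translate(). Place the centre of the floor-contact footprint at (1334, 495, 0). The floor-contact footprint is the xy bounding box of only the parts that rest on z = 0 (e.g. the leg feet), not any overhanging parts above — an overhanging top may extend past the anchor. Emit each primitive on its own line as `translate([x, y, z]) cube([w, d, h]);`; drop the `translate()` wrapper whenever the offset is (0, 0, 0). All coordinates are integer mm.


translate([420, 457, 0]) cube([76, 76, 1683]);
translate([2172, 457, 0]) cube([76, 76, 1683]);
translate([496, 457, 290]) cube([1676, 76, 73]);
translate([496, 457, 1397]) cube([1676, 76, 73]);
translate([591, 533, 112]) cube([102, 16, 1641]);
translate([788, 533, 112]) cube([102, 16, 1641]);
translate([985, 533, 112]) cube([102, 16, 1641]);
translate([1182, 533, 112]) cube([102, 16, 1641]);
translate([1379, 533, 112]) cube([102, 16, 1641]);
translate([1576, 533, 112]) cube([102, 16, 1641]);
translate([1773, 533, 112]) cube([102, 16, 1641]);
translate([1970, 533, 112]) cube([102, 16, 1641]);


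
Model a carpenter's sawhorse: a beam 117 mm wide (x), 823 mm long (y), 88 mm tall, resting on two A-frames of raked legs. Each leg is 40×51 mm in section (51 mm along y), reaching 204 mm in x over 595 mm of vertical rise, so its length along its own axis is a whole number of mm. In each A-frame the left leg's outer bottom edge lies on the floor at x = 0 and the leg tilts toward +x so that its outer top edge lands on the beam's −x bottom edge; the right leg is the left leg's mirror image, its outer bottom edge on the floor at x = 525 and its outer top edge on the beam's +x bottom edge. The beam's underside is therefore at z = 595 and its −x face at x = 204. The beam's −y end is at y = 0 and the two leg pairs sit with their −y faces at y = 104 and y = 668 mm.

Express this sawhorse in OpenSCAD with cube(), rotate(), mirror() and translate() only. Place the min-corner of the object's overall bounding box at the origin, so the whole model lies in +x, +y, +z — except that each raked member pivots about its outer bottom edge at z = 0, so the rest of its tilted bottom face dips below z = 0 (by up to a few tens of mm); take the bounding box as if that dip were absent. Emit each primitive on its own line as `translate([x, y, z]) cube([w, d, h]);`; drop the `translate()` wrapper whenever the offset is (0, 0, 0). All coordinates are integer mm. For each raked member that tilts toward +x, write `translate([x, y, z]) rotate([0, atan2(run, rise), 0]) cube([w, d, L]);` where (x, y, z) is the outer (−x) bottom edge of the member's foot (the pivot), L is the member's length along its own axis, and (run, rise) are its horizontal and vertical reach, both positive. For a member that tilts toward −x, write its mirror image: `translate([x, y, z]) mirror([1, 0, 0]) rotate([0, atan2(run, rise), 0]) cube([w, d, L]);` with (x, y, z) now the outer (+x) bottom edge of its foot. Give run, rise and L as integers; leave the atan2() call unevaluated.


translate([204, 0, 595]) cube([117, 823, 88]);
translate([0, 104, 0]) rotate([0, atan2(204, 595), 0]) cube([40, 51, 629]);
translate([525, 104, 0]) mirror([1, 0, 0]) rotate([0, atan2(204, 595), 0]) cube([40, 51, 629]);
translate([0, 668, 0]) rotate([0, atan2(204, 595), 0]) cube([40, 51, 629]);
translate([525, 668, 0]) mirror([1, 0, 0]) rotate([0, atan2(204, 595), 0]) cube([40, 51, 629]);


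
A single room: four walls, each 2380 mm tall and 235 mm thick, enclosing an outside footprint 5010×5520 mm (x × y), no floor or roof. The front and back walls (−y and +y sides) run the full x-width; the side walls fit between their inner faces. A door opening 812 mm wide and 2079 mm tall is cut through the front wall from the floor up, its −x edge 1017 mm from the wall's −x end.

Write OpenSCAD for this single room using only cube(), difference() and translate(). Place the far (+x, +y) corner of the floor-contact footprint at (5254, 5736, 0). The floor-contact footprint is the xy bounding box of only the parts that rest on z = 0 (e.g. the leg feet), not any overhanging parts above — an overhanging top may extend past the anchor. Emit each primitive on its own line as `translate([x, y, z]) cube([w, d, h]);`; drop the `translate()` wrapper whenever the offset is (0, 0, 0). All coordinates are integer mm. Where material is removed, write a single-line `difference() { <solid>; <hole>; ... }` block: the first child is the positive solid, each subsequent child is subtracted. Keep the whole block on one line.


difference() { translate([244, 216, 0]) cube([5010, 235, 2380]); translate([1261, 216, 0]) cube([812, 235, 2079]); }
translate([244, 5501, 0]) cube([5010, 235, 2380]);
translate([244, 451, 0]) cube([235, 5050, 2380]);
translate([5019, 451, 0]) cube([235, 5050, 2380]);


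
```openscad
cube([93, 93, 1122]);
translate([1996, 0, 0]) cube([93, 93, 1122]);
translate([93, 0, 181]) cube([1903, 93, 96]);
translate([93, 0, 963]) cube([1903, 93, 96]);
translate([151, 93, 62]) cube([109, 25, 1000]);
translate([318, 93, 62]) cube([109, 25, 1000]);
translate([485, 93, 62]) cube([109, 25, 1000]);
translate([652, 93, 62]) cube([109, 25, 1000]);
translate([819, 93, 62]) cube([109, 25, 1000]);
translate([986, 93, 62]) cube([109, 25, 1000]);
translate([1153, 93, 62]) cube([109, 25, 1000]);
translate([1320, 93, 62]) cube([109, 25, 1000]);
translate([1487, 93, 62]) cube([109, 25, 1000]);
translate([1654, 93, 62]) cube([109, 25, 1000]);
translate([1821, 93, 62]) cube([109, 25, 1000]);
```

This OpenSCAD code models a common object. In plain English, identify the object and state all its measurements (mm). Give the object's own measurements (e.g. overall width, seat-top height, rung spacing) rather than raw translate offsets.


A fence section. Two 93×93 mm posts, 1122 mm tall, stand on the floor with a clear span of 1903 mm between their inner faces. Two horizontal rails of 93×96 mm section span the gap between the posts with their undersides at z = 181 mm and z = 963 mm, flush with the posts' −y face. 11 pickets, each 109 mm wide, 25 mm thick and 1000 mm tall, are fixed to the +y face of the rails with their bottoms at z = 62 mm, spaced across the span with a 58 mm gap after the −x post and between neighbouring pickets, with 66 mm left before the +x post.


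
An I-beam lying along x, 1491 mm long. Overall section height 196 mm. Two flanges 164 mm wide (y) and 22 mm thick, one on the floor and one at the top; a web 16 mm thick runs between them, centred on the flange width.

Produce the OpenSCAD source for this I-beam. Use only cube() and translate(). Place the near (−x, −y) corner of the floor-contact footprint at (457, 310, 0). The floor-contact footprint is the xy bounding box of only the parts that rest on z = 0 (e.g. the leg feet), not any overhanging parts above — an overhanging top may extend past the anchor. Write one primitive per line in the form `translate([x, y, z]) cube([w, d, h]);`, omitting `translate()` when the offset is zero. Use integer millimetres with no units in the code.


translate([457, 310, 0]) cube([1491, 164, 22]);
translate([457, 384, 22]) cube([1491, 16, 152]);
translate([457, 310, 174]) cube([1491, 164, 22]);


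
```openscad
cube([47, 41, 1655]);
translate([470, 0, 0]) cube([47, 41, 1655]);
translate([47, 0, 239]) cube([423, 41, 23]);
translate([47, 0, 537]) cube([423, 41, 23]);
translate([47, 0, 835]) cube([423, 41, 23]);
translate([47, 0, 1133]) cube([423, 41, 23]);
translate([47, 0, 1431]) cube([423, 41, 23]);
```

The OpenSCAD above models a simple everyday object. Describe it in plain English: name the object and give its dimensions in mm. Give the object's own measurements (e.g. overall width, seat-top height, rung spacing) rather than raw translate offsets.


A straight ladder. Two 47×41 mm vertical rails, 1655 mm tall, stand 517 mm apart (outside-to-outside) with their front faces coplanar on the −y side. 5 rungs, each 41 mm deep and 23 mm tall, span between the inner faces of the rails, front faces flush with the rails. The lowest rung's underside is at z = 239 mm and rungs are spaced 298 mm apart (underside to underside).


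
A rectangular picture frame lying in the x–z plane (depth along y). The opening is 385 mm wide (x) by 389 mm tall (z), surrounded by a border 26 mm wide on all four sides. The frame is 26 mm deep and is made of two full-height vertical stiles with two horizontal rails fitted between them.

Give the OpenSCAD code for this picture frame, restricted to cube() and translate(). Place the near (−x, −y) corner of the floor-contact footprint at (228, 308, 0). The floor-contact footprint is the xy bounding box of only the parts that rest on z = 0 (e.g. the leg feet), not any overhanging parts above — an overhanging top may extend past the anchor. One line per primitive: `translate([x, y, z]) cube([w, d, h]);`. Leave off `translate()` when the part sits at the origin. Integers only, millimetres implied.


translate([228, 308, 0]) cube([26, 26, 441]);
translate([639, 308, 0]) cube([26, 26, 441]);
translate([254, 308, 0]) cube([385, 26, 26]);
translate([254, 308, 415]) cube([385, 26, 26]);


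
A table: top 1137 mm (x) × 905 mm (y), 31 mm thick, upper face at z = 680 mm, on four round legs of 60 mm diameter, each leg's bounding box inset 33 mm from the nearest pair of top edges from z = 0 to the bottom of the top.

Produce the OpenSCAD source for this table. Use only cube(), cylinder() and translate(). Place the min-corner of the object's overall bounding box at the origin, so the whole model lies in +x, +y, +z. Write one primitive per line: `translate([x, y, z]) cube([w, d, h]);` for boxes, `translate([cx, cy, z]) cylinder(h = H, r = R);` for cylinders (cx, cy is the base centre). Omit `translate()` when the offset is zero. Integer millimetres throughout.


translate([0, 0, 649]) cube([1137, 905, 31]);
translate([63, 63, 0]) cylinder(h = 649, r = 30);
translate([1074, 63, 0]) cylinder(h = 649, r = 30);
translate([63, 842, 0]) cylinder(h = 649, r = 30);
translate([1074, 842, 0]) cylinder(h = 649, r = 30);


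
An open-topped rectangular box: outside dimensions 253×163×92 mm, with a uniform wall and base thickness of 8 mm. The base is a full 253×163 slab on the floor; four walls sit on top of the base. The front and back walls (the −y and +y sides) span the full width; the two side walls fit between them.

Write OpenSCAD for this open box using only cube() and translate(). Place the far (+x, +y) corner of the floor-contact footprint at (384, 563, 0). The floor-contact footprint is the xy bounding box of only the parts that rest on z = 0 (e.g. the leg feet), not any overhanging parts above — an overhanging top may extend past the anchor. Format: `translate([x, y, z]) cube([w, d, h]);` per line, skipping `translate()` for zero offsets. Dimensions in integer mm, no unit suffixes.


translate([131, 400, 0]) cube([253, 163, 8]);
translate([131, 400, 8]) cube([253, 8, 84]);
translate([131, 555, 8]) cube([253, 8, 84]);
translate([131, 408, 8]) cube([8, 147, 84]);
translate([376, 408, 8]) cube([8, 147, 84]);


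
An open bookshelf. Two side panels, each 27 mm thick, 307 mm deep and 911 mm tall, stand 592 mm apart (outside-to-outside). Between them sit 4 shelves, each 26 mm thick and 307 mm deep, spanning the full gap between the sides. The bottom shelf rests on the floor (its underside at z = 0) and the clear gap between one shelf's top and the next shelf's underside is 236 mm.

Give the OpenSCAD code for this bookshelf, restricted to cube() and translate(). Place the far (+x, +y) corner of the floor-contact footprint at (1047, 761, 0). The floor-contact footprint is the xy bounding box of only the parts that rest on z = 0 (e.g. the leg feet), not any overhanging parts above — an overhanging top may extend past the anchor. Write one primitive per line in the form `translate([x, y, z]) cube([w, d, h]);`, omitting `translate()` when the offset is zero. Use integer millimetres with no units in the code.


translate([455, 454, 0]) cube([27, 307, 911]);
translate([1020, 454, 0]) cube([27, 307, 911]);
translate([482, 454, 0]) cube([538, 307, 26]);
translate([482, 454, 262]) cube([538, 307, 26]);
translate([482, 454, 524]) cube([538, 307, 26]);
translate([482, 454, 786]) cube([538, 307, 26]);


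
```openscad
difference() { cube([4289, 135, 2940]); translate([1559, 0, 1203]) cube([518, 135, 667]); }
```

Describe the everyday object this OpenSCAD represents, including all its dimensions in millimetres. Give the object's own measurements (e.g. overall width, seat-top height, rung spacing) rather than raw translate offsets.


A wall 4289 mm long (x), 135 mm thick (y), 2940 mm tall, with a rectangular window opening cut through it. The opening is 518 mm wide and 667 mm tall; its sill is at z = 1203 mm and its near (−x) edge is 1559 mm from the wall's −x end. The opening passes through the full wall thickness.


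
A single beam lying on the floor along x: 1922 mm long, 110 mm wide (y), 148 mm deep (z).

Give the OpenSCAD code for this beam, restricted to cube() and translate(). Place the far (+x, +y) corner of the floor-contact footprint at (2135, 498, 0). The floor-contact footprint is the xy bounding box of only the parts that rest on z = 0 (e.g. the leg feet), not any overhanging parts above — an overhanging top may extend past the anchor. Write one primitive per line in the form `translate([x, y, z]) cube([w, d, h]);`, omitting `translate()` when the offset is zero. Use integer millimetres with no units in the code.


translate([213, 388, 0]) cube([1922, 110, 148]);


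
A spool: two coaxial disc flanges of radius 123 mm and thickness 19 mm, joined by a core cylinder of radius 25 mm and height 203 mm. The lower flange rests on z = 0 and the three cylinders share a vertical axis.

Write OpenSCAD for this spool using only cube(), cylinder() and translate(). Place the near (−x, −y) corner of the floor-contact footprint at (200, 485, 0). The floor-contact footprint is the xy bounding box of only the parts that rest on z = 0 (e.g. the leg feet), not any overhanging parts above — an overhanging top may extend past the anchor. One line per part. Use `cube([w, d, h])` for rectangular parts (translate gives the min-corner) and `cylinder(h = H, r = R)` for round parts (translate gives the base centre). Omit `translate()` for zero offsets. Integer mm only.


translate([323, 608, 0]) cylinder(h = 19, r = 123);
translate([323, 608, 19]) cylinder(h = 203, r = 25);
translate([323, 608, 222]) cylinder(h = 19, r = 123);


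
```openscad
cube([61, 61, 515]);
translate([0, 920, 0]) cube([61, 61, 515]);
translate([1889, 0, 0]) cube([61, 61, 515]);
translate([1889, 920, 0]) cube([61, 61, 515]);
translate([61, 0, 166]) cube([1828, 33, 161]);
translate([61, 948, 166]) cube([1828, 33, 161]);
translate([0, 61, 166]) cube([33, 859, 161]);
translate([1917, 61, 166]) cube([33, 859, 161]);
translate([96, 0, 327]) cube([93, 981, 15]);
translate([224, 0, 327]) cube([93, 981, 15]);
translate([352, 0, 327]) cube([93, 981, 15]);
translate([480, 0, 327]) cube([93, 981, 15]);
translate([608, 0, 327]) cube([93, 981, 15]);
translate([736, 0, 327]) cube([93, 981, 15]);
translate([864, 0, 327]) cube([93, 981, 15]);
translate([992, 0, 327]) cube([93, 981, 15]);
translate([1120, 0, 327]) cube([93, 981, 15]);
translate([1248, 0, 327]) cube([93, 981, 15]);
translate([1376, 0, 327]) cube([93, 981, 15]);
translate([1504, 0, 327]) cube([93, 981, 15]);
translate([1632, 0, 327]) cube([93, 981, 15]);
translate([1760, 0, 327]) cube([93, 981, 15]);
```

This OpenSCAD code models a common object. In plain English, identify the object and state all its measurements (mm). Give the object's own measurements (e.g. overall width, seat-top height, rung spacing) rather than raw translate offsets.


A bed frame 1950 mm long (x) by 981 mm wide (y). Four 61×61 mm corner posts, 515 mm tall, at the corners of the footprint. Four rails of 33 mm thickness and 161 mm height run between adjacent posts with their undersides at z = 166 mm, their outer faces flush with the outside of the frame (the two x-running rails run between the posts' inner faces; the two y-running rails run between the posts' inner faces). 14 slats, each 93 mm wide (x) and 15 mm thick, lie across the top of the two x-running rails, running the full 981 mm width of the frame in y; along x they sit between the end posts with a 35 mm gap after the −x posts and between neighbouring slats, leaving 36 mm before the +x posts.


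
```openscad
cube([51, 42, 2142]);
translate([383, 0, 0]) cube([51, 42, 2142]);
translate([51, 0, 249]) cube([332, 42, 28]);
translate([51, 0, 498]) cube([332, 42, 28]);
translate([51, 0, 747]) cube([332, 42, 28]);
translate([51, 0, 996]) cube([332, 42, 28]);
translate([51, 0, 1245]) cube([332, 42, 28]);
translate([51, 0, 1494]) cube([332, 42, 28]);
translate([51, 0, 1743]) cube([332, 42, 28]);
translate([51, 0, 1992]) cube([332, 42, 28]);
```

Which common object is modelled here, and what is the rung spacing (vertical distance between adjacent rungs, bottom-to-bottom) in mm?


A ladder. The rung spacing is 249 mm.

Two tall 51×42 posts with 8 short bars between them — a ladder. Adjacent rungs sit at z = 249 and z = 498, so the spacing is 498 − 249 = 249 mm.


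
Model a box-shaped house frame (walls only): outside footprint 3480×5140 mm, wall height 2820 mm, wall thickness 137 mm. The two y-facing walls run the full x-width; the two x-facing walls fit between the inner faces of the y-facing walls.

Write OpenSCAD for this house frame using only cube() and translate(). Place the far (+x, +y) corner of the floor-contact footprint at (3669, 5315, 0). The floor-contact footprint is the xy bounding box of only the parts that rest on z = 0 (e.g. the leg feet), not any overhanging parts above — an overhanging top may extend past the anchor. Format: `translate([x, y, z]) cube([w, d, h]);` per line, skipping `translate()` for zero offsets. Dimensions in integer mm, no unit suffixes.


translate([189, 175, 0]) cube([3480, 137, 2820]);
translate([189, 5178, 0]) cube([3480, 137, 2820]);
translate([189, 312, 0]) cube([137, 4866, 2820]);
translate([3532, 312, 0]) cube([137, 4866, 2820]);


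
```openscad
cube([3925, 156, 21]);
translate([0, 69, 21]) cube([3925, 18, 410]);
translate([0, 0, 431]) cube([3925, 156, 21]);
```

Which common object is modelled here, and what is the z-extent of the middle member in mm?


An I-beam. The web height is 410 mm.

Two wide flanges with a thin centred web — an I-beam. Overall 452 mm minus two 21 mm flanges gives a web of 452 − 2·21 = 410 mm.


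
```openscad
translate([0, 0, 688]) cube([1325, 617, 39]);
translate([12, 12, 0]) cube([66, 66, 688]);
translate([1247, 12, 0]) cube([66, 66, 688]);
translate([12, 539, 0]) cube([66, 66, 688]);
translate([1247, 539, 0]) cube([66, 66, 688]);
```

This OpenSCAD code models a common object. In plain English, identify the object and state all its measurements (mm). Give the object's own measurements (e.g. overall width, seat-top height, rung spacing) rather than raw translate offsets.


A table: top 1325 mm (x) × 617 mm (y), 39 mm thick, upper face at z = 727 mm, on four 66×66 mm square legs, each inset 12 mm from the nearest pair of top edges from z = 0 to the bottom of the top.


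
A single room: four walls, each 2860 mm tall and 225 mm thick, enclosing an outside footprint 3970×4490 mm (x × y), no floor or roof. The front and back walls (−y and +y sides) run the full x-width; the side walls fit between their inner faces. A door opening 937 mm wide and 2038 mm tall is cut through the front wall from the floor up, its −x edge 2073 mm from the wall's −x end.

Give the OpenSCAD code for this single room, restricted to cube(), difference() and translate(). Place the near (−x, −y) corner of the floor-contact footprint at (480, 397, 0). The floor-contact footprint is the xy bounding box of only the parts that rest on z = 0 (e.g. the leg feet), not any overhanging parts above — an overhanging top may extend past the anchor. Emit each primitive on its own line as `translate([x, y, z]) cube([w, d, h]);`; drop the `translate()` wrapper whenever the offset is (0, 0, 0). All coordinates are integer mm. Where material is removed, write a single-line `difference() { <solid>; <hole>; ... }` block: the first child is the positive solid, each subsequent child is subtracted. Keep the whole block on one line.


difference() { translate([480, 397, 0]) cube([3970, 225, 2860]); translate([2553, 397, 0]) cube([937, 225, 2038]); }
translate([480, 4662, 0]) cube([3970, 225, 2860]);
translate([480, 622, 0]) cube([225, 4040, 2860]);
translate([4225, 622, 0]) cube([225, 4040, 2860]);


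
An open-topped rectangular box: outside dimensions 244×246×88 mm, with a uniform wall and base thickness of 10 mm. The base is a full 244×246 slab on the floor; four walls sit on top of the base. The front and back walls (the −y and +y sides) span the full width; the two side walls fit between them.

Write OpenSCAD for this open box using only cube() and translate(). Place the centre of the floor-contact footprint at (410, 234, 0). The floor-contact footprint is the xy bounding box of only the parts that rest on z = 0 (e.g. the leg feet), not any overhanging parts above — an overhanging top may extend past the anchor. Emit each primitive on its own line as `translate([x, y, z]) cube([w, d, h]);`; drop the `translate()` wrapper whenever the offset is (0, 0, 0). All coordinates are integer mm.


translate([288, 111, 0]) cube([244, 246, 10]);
translate([288, 111, 10]) cube([244, 10, 78]);
translate([288, 347, 10]) cube([244, 10, 78]);
translate([288, 121, 10]) cube([10, 226, 78]);
translate([522, 121, 10]) cube([10, 226, 78]);


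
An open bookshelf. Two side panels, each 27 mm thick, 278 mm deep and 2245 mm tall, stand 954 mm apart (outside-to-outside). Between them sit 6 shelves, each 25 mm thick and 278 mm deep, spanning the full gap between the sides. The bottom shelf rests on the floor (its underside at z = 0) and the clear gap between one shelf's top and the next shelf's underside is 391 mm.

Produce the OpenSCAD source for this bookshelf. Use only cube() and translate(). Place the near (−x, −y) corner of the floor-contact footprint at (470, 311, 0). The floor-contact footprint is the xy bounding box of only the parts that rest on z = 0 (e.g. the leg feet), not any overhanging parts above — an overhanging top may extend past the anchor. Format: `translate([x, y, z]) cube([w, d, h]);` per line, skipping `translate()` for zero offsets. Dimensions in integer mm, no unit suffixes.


translate([470, 311, 0]) cube([27, 278, 2245]);
translate([1397, 311, 0]) cube([27, 278, 2245]);
translate([497, 311, 0]) cube([900, 278, 25]);
translate([497, 311, 416]) cube([900, 278, 25]);
translate([497, 311, 832]) cube([900, 278, 25]);
translate([497, 311, 1248]) cube([900, 278, 25]);
translate([497, 311, 1664]) cube([900, 278, 25]);
translate([497, 311, 2080]) cube([900, 278, 25]);


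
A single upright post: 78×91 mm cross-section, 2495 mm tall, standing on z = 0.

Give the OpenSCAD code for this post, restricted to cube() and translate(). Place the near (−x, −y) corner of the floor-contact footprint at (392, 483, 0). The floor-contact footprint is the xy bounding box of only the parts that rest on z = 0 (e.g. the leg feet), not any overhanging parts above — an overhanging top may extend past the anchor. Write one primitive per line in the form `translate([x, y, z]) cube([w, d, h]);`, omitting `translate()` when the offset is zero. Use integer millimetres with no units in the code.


translate([392, 483, 0]) cube([78, 91, 2495]);


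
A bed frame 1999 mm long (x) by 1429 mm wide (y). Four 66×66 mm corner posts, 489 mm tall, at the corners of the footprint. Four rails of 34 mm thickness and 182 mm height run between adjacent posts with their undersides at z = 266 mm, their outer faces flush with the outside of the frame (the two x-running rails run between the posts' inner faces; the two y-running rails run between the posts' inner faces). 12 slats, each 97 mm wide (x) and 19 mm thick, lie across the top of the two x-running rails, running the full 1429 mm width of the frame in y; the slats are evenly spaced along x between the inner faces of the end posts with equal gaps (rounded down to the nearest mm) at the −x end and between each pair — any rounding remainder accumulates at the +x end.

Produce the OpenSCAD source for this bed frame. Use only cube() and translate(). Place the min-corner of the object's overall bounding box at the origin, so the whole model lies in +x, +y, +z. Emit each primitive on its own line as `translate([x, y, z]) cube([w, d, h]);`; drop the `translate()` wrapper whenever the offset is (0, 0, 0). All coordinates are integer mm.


cube([66, 66, 489]);
translate([0, 1363, 0]) cube([66, 66, 489]);
translate([1933, 0, 0]) cube([66, 66, 489]);
translate([1933, 1363, 0]) cube([66, 66, 489]);
translate([66, 0, 266]) cube([1867, 34, 182]);
translate([66, 1395, 266]) cube([1867, 34, 182]);
translate([0, 66, 266]) cube([34, 1297, 182]);
translate([1965, 66, 266]) cube([34, 1297, 182]);
translate([120, 0, 448]) cube([97, 1429, 19]);
translate([271, 0, 448]) cube([97, 1429, 19]);
translate([422, 0, 448]) cube([97, 1429, 19]);
translate([573, 0, 448]) cube([97, 1429, 19]);
translate([724, 0, 448]) cube([97, 1429, 19]);
translate([875, 0, 448]) cube([97, 1429, 19]);
translate([1026, 0, 448]) cube([97, 1429, 19]);
translate([1177, 0, 448]) cube([97, 1429, 19]);
translate([1328, 0, 448]) cube([97, 1429, 19]);
translate([1479, 0, 448]) cube([97, 1429, 19]);
translate([1630, 0, 448]) cube([97, 1429, 19]);
translate([1781, 0, 448]) cube([97, 1429, 19]);


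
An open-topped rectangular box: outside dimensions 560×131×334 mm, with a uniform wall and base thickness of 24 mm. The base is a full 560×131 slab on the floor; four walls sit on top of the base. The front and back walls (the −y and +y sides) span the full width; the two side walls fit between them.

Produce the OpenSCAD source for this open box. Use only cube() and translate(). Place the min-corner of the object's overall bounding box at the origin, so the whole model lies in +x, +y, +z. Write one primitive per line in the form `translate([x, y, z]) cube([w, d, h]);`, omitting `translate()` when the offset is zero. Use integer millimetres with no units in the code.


cube([560, 131, 24]);
translate([0, 0, 24]) cube([560, 24, 310]);
translate([0, 107, 24]) cube([560, 24, 310]);
translate([0, 24, 24]) cube([24, 83, 310]);
translate([536, 24, 24]) cube([24, 83, 310]);


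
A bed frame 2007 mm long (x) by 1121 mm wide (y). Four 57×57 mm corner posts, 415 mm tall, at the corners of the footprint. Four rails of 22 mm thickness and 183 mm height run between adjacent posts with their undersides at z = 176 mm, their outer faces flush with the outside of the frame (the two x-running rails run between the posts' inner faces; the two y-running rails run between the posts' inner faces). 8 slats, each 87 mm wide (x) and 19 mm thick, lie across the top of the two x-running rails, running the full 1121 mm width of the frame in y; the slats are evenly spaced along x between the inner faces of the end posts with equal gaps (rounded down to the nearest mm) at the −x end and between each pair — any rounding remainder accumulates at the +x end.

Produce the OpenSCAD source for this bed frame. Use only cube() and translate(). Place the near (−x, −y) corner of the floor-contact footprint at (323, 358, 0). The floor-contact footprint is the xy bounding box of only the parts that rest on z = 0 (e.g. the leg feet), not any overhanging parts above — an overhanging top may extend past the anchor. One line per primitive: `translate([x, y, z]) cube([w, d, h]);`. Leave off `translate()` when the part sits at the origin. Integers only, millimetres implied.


translate([323, 358, 0]) cube([57, 57, 415]);
translate([323, 1422, 0]) cube([57, 57, 415]);
translate([2273, 358, 0]) cube([57, 57, 415]);
translate([2273, 1422, 0]) cube([57, 57, 415]);
translate([380, 358, 176]) cube([1893, 22, 183]);
translate([380, 1457, 176]) cube([1893, 22, 183]);
translate([323, 415, 176]) cube([22, 1007, 183]);
translate([2308, 415, 176]) cube([22, 1007, 183]);
translate([513, 358, 359]) cube([87, 1121, 19]);
translate([733, 358, 359]) cube([87, 1121, 19]);
translate([953, 358, 359]) cube([87, 1121, 19]);
translate([1173, 358, 359]) cube([87, 1121, 19]);
translate([1393, 358, 359]) cube([87, 1121, 19]);
translate([1613, 358, 359]) cube([87, 1121, 19]);
translate([1833, 358, 359]) cube([87, 1121, 19]);
translate([2053, 358, 359]) cube([87, 1121, 19]);
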